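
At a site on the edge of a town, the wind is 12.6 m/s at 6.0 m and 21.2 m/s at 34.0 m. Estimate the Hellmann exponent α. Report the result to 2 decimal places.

α ≈ 0.30

Power law: V₂/V₁ = (z₂/z₁)^α ⇒ α = ln(V₂/V₁) / ln(z₂/z₁)
α = ln(21.2/12.6) / ln(34.0/6.0) = ln(1.6825) / ln(5.6667)
  = 0.52030 / 1.73460 = 0.29996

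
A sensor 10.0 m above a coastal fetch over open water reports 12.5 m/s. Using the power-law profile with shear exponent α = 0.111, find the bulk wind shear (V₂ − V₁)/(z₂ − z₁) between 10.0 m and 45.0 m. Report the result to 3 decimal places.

Power law: V₂ = V₁ · (z₂/z₁)^α = 12.5 × (4.5000)^0.111 = 14.7712 m/s
ΔV/Δz = (14.7712 − 12.5)/(45.0 − 10.0) = 2.2712/35.0000 = 0.06489 m/s/m

0.065 m/s/m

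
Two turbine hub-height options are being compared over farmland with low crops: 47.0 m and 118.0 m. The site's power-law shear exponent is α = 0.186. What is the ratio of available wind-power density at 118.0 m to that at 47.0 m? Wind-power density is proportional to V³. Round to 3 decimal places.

Speed ratio: V_B/V_A = (z_B/z_A)^α = (118.0/47.0)^0.186 = (2.5106)^0.186 = 1.18675
Power-density ratio: P_B/P_A = (V_B/V_A)³ = (1.18675)³ = 1.67140

1.671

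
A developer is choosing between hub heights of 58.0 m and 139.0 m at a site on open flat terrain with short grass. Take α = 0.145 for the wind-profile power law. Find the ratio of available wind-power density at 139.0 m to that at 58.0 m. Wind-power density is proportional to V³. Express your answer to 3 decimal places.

Speed ratio: V_B/V_A = (z_B/z_A)^α = (139.0/58.0)^0.145 = (2.3966)^0.145 = 1.13512
Power-density ratio: P_B/P_A = (V_B/V_A)³ = (1.13512)³ = 1.46258

1.463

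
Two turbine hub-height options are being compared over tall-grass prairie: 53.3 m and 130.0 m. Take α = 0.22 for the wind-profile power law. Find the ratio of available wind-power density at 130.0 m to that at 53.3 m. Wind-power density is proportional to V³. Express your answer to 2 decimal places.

1.80

Speed ratio: V_B/V_A = (z_B/z_A)^α = (130.0/53.3)^0.22 = (2.4390)^0.22 = 1.21671
Power-density ratio: P_B/P_A = (V_B/V_A)³ = (1.21671)³ = 1.80120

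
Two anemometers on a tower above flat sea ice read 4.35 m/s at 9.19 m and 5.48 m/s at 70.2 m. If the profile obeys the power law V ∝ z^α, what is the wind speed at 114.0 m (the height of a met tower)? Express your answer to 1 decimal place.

First find α: α = ln(V₂/V₁)/ln(z₂/z₁) = ln(5.48/4.35)/ln(70.2/9.19) = 0.23093/2.03323 = 0.1136
Extrapolate from 70.2 m to 114.0 m: V₃ = 5.48 × (114.0/70.2)^0.1136 = 5.48 × 1.0566 = 5.7902 m/s

5.8 m/s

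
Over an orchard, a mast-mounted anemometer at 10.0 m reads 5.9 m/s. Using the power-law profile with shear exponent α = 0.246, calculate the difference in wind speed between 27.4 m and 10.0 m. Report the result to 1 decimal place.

Power law: V₂ = V₁ · (z₂/z₁)^α = 5.9 × (2.7400)^0.246 = 7.5603 m/s
ΔV = 7.5603 − 5.9 = 1.6603 m/s

1.7 m/s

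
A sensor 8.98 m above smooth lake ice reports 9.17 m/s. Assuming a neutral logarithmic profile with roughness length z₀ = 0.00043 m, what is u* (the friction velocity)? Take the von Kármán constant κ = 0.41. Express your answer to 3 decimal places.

Log law: V(z) = (u*/κ) · ln(z/z₀) ⇒ u* = κ · V / ln(z/z₀)
u* = 0.41 × 9.17 / ln(8.98/0.00043) = 0.41 × 9.17 / 9.9467
   = 3.7597 / 9.9467 = 0.3780 m/s

u* ≈ 0.378 m/s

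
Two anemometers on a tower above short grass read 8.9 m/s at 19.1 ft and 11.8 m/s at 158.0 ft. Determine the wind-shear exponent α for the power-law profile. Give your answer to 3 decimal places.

Power law: V₂/V₁ = (z₂/z₁)^α ⇒ α = ln(V₂/V₁) / ln(z₂/z₁)
α = ln(11.8/8.9) / ln(158.0/19.1) = ln(1.3258) / ln(8.2723)
  = 0.28205 / 2.11291 = 0.13349

α ≈ 0.133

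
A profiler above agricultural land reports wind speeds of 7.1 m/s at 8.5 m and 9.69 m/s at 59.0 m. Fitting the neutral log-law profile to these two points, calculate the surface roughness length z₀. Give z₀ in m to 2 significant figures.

z₀ ≈ 0.042 m

Log law: V(z) ∝ ln(z/z₀). With r = V₁/V₂ = 7.1/9.69 = 0.73271,
r · ln(z₂/z₀) = ln(z₁/z₀) ⇒ ln z₀ = (ln z₁ − r·ln z₂)/(1 − r)
ln z₀ = (2.14007 − 0.73271×4.07754) / 0.26729 = -3.1711
z₀ = exp(-3.1711) = 0.04196 m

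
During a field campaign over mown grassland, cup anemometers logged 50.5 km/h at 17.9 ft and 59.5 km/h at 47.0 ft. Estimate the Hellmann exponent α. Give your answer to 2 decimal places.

Power law: V₂/V₁ = (z₂/z₁)^α ⇒ α = ln(V₂/V₁) / ln(z₂/z₁)
α = ln(59.5/50.5) / ln(47.0/17.9) = ln(1.1782) / ln(2.6257)
  = 0.16400 / 0.96535 = 0.16989

α ≈ 0.17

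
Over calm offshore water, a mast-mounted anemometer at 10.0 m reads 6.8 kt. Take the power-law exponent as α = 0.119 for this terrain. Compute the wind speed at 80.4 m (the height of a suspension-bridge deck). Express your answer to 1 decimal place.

Power-law profile: V₂ = V₁ · (z₂/z₁)^α
V₂ = 6.8 × (80.4/10.0)^0.119 = 6.8 × (8.0400)^0.119
    = 6.8 × 1.2815 = 8.7143 kt

8.7 kt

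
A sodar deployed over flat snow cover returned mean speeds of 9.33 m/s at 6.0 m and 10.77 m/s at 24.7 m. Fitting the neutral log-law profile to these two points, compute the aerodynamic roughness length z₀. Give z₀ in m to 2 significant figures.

z₀ ≈ 0.00063 m

Log law: V(z) ∝ ln(z/z₀). With r = V₁/V₂ = 9.33/10.77 = 0.86630,
r · ln(z₂/z₀) = ln(z₁/z₀) ⇒ ln z₀ = (ln z₁ − r·ln z₂)/(1 − r)
ln z₀ = (1.79176 − 0.86630×3.20680) / 0.13370 = -7.3765
z₀ = exp(-7.3765) = 0.0006258 m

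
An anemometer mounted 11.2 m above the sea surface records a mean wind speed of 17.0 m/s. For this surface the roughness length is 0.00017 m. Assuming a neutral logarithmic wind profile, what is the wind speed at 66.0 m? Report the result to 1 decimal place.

19.7 m/s

Log law: V(z) ∝ ln(z/z₀), so V₂/V₁ = ln(z₂/z₀) / ln(z₁/z₀).
ln(66.0/0.00017) = 12.8694, ln(11.2/0.00017) = 11.0956
V₂ = 17.0 × 12.8694/11.0956 = 17.0 × 1.1599 = 19.7176 m/s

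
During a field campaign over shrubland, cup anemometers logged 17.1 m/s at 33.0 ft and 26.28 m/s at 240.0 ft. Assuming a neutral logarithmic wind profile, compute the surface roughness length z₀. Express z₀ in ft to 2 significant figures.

Log law: V(z) ∝ ln(z/z₀). With r = V₁/V₂ = 17.1/26.28 = 0.65068,
r · ln(z₂/z₀) = ln(z₁/z₀) ⇒ ln z₀ = (ln z₁ − r·ln z₂)/(1 − r)
ln z₀ = (3.49651 − 0.65068×5.48064) / 0.34932 = -0.1994
z₀ = exp(-0.1994) = 0.8192 ft

z₀ ≈ 0.82 ft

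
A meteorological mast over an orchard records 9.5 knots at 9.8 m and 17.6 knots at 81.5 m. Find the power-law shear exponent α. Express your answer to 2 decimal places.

Power law: V₂/V₁ = (z₂/z₁)^α ⇒ α = ln(V₂/V₁) / ln(z₂/z₁)
α = ln(17.6/9.5) / ln(81.5/9.8) = ln(1.8526) / ln(8.3163)
  = 0.61661 / 2.11822 = 0.29110

α ≈ 0.29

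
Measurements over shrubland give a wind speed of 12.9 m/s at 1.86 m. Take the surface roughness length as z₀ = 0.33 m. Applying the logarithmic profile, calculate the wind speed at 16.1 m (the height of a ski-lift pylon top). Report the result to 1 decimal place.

Log law: V(z) ∝ ln(z/z₀), so V₂/V₁ = ln(z₂/z₀) / ln(z₁/z₀).
ln(16.1/0.33) = 3.8875, ln(1.86/0.33) = 1.7292
V₂ = 12.9 × 3.8875/1.7292 = 12.9 × 2.2481 = 29.0003 m/s

29.0 m/s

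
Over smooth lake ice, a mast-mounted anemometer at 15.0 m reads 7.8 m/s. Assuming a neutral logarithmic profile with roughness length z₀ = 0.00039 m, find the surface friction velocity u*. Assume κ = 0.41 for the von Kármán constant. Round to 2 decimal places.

Log law: V(z) = (u*/κ) · ln(z/z₀) ⇒ u* = κ · V / ln(z/z₀)
u* = 0.41 × 7.8 / ln(15.0/0.00039) = 0.41 × 7.8 / 10.5574
   = 3.1980 / 10.5574 = 0.3029 m/s

u* ≈ 0.30 m/s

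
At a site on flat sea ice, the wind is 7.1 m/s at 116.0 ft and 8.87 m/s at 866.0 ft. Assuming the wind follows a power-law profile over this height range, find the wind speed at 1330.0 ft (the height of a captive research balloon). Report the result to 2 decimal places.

First find α: α = ln(V₂/V₁)/ln(z₂/z₁) = ln(8.87/7.1)/ln(866.0/116.0) = 0.22258/2.01029 = 0.1107
Extrapolate from 866.0 ft to 1330.0 ft: V₃ = 8.87 × (1330.0/866.0)^0.1107 = 8.87 × 1.0487 = 9.3015 m/s

9.30 m/s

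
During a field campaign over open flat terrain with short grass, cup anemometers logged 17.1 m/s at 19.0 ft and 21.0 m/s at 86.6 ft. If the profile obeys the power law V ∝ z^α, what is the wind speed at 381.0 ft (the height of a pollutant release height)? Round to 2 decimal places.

25.67 m/s

First find α: α = ln(V₂/V₁)/ln(z₂/z₁) = ln(21.0/17.1)/ln(86.6/19.0) = 0.20544/1.51686 = 0.1354
Extrapolate from 86.6 ft to 381.0 ft: V₃ = 21.0 × (381.0/86.6)^0.1354 = 21.0 × 1.2222 = 25.6663 m/s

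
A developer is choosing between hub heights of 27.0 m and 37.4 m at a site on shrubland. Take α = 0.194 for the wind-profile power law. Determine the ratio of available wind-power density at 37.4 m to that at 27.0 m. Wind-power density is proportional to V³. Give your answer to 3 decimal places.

Speed ratio: V_B/V_A = (z_B/z_A)^α = (37.4/27.0)^0.194 = (1.3852)^0.194 = 1.06525
Power-density ratio: P_B/P_A = (V_B/V_A)³ = (1.06525)³ = 1.20881

1.209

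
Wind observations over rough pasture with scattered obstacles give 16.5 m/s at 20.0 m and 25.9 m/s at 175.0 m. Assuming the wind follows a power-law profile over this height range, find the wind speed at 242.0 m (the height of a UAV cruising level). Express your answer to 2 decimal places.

27.71 m/s

First find α: α = ln(V₂/V₁)/ln(z₂/z₁) = ln(25.9/16.5)/ln(175.0/20.0) = 0.45088/2.16905 = 0.2079
Extrapolate from 175.0 m to 242.0 m: V₃ = 25.9 × (242.0/175.0)^0.2079 = 25.9 × 1.0697 = 27.7053 m/s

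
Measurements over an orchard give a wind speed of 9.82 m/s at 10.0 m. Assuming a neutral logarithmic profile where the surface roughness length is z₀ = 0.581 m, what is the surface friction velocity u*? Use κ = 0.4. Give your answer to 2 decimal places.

u* ≈ 1.38 m/s

Log law: V(z) = (u*/κ) · ln(z/z₀) ⇒ u* = κ · V / ln(z/z₀)
u* = 0.4 × 9.82 / ln(10.0/0.581) = 0.4 × 9.82 / 2.8456
   = 3.9280 / 2.8456 = 1.3804 m/s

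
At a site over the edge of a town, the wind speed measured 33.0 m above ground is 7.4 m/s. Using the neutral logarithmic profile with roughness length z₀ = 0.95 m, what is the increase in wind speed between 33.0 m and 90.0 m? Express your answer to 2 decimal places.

2.09 m/s

Log law: V₂ = V₁ · ln(z₂/z₀)/ln(z₁/z₀) = 7.4 × 4.5511/3.5478 = 9.4927 m/s
ΔV = 9.4927 − 7.4 = 2.0927 m/s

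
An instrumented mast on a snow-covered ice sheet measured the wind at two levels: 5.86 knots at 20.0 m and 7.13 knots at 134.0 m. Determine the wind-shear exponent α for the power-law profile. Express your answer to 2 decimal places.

Power law: V₂/V₁ = (z₂/z₁)^α ⇒ α = ln(V₂/V₁) / ln(z₂/z₁)
α = ln(7.13/5.86) / ln(134.0/20.0) = ln(1.2167) / ln(6.7000)
  = 0.19616 / 1.90211 = 0.10313

α ≈ 0.10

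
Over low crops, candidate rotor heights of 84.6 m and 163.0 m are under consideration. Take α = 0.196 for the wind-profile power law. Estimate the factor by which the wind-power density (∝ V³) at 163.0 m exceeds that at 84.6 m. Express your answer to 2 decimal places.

1.47

Speed ratio: V_B/V_A = (z_B/z_A)^α = (163.0/84.6)^0.196 = (1.9267)^0.196 = 1.13717
Power-density ratio: P_B/P_A = (V_B/V_A)³ = (1.13717)³ = 1.47053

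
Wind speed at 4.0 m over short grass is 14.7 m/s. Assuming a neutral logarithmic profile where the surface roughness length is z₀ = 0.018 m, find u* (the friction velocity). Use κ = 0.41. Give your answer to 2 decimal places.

u* ≈ 1.12 m/s

Log law: V(z) = (u*/κ) · ln(z/z₀) ⇒ u* = κ · V / ln(z/z₀)
u* = 0.41 × 14.7 / ln(4.0/0.018) = 0.41 × 14.7 / 5.4037
   = 6.0270 / 5.4037 = 1.1154 m/s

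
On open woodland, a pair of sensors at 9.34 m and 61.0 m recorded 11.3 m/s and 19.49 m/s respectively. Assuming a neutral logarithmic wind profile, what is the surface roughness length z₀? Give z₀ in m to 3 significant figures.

Log law: V(z) ∝ ln(z/z₀). With r = V₁/V₂ = 11.3/19.49 = 0.57978,
r · ln(z₂/z₀) = ln(z₁/z₀) ⇒ ln z₀ = (ln z₁ − r·ln z₂)/(1 − r)
ln z₀ = (2.23431 − 0.57978×4.11087) / 0.42022 = -0.3549
z₀ = exp(-0.3549) = 0.7013 m

z₀ ≈ 0.701 m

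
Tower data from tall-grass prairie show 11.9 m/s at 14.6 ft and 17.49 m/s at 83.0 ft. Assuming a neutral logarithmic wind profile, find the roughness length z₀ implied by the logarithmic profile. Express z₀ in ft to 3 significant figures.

Log law: V(z) ∝ ln(z/z₀). With r = V₁/V₂ = 11.9/17.49 = 0.68039,
r · ln(z₂/z₀) = ln(z₁/z₀) ⇒ ln z₀ = (ln z₁ − r·ln z₂)/(1 − r)
ln z₀ = (2.68102 − 0.68039×4.41884) / 0.31961 = -1.0185
z₀ = exp(-1.0185) = 0.3612 ft

z₀ ≈ 0.361 ft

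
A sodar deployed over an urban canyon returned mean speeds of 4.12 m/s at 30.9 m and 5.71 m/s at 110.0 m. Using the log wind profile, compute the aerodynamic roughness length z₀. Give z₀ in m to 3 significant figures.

Log law: V(z) ∝ ln(z/z₀). With r = V₁/V₂ = 4.12/5.71 = 0.72154,
r · ln(z₂/z₀) = ln(z₁/z₀) ⇒ ln z₀ = (ln z₁ − r·ln z₂)/(1 − r)
ln z₀ = (3.43076 − 0.72154×4.70048) / 0.27846 = 0.1407
z₀ = exp(0.1407) = 1.151 m

z₀ ≈ 1.15 m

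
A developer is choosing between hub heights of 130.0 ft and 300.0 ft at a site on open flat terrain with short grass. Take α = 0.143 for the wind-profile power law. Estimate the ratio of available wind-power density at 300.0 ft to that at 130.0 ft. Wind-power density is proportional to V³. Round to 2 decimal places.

Speed ratio: V_B/V_A = (z_B/z_A)^α = (300.0/130.0)^0.143 = (2.3077)^0.143 = 1.12703
Power-density ratio: P_B/P_A = (V_B/V_A)³ = (1.12703)³ = 1.43154

1.43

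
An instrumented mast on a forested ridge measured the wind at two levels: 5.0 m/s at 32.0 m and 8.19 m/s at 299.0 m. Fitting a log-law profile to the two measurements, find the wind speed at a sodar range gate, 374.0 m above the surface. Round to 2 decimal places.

Log law: V ∝ ln(z/z₀). From the pair, with r = V₁/V₂ = 0.61050,
ln z₀ = (ln z₁ − r·ln z₂)/(1 − r) = (3.4657 − 0.61050×5.7004)/0.38950 = -0.0369 → z₀ = 0.9637 m
V₃ = V₁ · ln(z₃/z₀)/ln(z₁/z₀) = 5.0 × 5.9612/3.5027 = 8.5095 m/s

8.51 m/s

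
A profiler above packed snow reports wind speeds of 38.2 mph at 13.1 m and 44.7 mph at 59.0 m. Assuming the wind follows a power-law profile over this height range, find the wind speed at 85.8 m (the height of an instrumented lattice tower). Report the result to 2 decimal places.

First find α: α = ln(V₂/V₁)/ln(z₂/z₁) = ln(44.7/38.2)/ln(59.0/13.1) = 0.15714/1.50493 = 0.1044
Extrapolate from 59.0 m to 85.8 m: V₃ = 44.7 × (85.8/59.0)^0.1044 = 44.7 × 1.0399 = 46.4825 mph

46.48 mph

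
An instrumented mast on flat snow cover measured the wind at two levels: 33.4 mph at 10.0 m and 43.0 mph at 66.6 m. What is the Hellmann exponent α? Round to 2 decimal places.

α ≈ 0.13

Power law: V₂/V₁ = (z₂/z₁)^α ⇒ α = ln(V₂/V₁) / ln(z₂/z₁)
α = ln(43.0/33.4) / ln(66.6/10.0) = ln(1.2874) / ln(6.6600)
  = 0.25264 / 1.89612 = 0.13324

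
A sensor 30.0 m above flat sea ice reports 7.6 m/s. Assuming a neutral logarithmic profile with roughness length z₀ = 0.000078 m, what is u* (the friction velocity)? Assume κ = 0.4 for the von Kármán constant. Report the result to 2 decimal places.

Log law: V(z) = (u*/κ) · ln(z/z₀) ⇒ u* = κ · V / ln(z/z₀)
u* = 0.4 × 7.6 / ln(30.0/0.000078) = 0.4 × 7.6 / 12.8600
   = 3.0400 / 12.8600 = 0.2364 m/s

u* ≈ 0.24 m/s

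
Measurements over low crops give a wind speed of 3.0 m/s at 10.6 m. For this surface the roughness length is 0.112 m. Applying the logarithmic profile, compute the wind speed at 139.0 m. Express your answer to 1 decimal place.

4.7 m/s

Log law: V(z) ∝ ln(z/z₀), so V₂/V₁ = ln(z₂/z₀) / ln(z₁/z₀).
ln(139.0/0.112) = 7.1237, ln(10.6/0.112) = 4.5501
V₂ = 3.0 × 7.1237/4.5501 = 3.0 × 1.5656 = 4.6969 m/s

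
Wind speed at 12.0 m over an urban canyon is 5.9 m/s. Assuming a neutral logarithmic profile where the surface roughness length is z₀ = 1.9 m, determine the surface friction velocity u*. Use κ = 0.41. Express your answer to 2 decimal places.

Log law: V(z) = (u*/κ) · ln(z/z₀) ⇒ u* = κ · V / ln(z/z₀)
u* = 0.41 × 5.9 / ln(12.0/1.9) = 0.41 × 5.9 / 1.8431
   = 2.4190 / 1.8431 = 1.3125 m/s

u* ≈ 1.31 m/s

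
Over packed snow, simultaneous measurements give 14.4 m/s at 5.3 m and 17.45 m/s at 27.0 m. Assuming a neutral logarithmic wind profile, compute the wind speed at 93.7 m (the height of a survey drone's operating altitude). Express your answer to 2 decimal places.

19.78 m/s

Log law: V ∝ ln(z/z₀). From the pair, with r = V₁/V₂ = 0.82521,
ln z₀ = (ln z₁ − r·ln z₂)/(1 − r) = (1.6677 − 0.82521×3.2958)/0.17479 = -6.0192 → z₀ = 0.002432 m
V₃ = V₁ · ln(z₃/z₀)/ln(z₁/z₀) = 14.4 × 10.5593/7.6869 = 19.7809 m/s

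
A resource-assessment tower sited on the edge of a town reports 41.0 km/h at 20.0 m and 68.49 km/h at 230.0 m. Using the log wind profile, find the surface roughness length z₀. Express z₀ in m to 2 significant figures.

Log law: V(z) ∝ ln(z/z₀). With r = V₁/V₂ = 41.0/68.49 = 0.59863,
r · ln(z₂/z₀) = ln(z₁/z₀) ⇒ ln z₀ = (ln z₁ − r·ln z₂)/(1 − r)
ln z₀ = (2.99573 − 0.59863×5.43808) / 0.40137 = -0.6469
z₀ = exp(-0.6469) = 0.5237 m

z₀ ≈ 0.52 m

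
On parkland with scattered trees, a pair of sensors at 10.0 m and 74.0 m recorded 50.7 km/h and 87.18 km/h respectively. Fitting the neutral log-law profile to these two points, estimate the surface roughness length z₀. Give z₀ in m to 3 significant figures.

z₀ ≈ 0.619 m

Log law: V(z) ∝ ln(z/z₀). With r = V₁/V₂ = 50.7/87.18 = 0.58156,
r · ln(z₂/z₀) = ln(z₁/z₀) ⇒ ln z₀ = (ln z₁ − r·ln z₂)/(1 − r)
ln z₀ = (2.30259 − 0.58156×4.30407) / 0.41844 = -0.4791
z₀ = exp(-0.4791) = 0.6194 m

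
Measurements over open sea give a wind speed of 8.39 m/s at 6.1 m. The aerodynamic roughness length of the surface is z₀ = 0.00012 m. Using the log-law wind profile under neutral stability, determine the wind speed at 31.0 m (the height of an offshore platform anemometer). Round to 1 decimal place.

9.6 m/s

Log law: V(z) ∝ ln(z/z₀), so V₂/V₁ = ln(z₂/z₀) / ln(z₁/z₀).
ln(31.0/0.00012) = 12.4620, ln(6.1/0.00012) = 10.8363
V₂ = 8.39 × 12.4620/10.8363 = 8.39 × 1.1500 = 9.6487 m/s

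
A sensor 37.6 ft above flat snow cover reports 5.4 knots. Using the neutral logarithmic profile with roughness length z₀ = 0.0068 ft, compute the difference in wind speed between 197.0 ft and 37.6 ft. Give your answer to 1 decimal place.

1.0 knots

Log law: V₂ = V₁ · ln(z₂/z₀)/ln(z₁/z₀) = 5.4 × 10.2740/8.6178 = 6.4378 knots
ΔV = 6.4378 − 5.4 = 1.0378 knots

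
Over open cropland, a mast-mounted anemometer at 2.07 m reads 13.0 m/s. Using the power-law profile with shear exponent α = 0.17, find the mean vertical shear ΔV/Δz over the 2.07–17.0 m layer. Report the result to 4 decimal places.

0.3748 m/s/m

Power law: V₂ = V₁ · (z₂/z₁)^α = 13.0 × (8.2126)^0.17 = 18.5954 m/s
ΔV/Δz = (18.5954 − 13.0)/(17.0 − 2.07) = 5.5954/14.9300 = 0.37477 m/s/m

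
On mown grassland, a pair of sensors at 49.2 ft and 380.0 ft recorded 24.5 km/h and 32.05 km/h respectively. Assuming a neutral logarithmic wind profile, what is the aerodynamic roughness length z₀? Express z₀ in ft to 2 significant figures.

z₀ ≈ 0.065 ft

Log law: V(z) ∝ ln(z/z₀). With r = V₁/V₂ = 24.5/32.05 = 0.76443,
r · ln(z₂/z₀) = ln(z₁/z₀) ⇒ ln z₀ = (ln z₁ − r·ln z₂)/(1 − r)
ln z₀ = (3.89589 − 0.76443×5.94017) / 0.23557 = -2.7379
z₀ = exp(-2.7379) = 0.06471 ft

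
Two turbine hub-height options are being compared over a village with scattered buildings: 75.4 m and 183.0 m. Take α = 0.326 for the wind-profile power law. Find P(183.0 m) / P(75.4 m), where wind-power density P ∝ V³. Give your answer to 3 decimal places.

Speed ratio: V_B/V_A = (z_B/z_A)^α = (183.0/75.4)^0.326 = (2.4271)^0.326 = 1.33517
Power-density ratio: P_B/P_A = (V_B/V_A)³ = (1.33517)³ = 2.38017

2.380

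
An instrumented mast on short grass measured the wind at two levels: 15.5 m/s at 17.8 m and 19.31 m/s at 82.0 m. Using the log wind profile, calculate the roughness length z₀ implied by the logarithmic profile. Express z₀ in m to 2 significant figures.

z₀ ≈ 0.036 m

Log law: V(z) ∝ ln(z/z₀). With r = V₁/V₂ = 15.5/19.31 = 0.80269,
r · ln(z₂/z₀) = ln(z₁/z₀) ⇒ ln z₀ = (ln z₁ − r·ln z₂)/(1 − r)
ln z₀ = (2.87920 − 0.80269×4.40672) / 0.19731 = -3.3351
z₀ = exp(-3.3351) = 0.03561 m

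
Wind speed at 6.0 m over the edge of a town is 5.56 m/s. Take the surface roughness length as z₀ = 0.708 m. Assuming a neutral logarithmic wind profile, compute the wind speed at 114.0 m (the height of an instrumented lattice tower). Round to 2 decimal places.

13.22 m/s

Log law: V(z) ∝ ln(z/z₀), so V₂/V₁ = ln(z₂/z₀) / ln(z₁/z₀).
ln(114.0/0.708) = 5.0815, ln(6.0/0.708) = 2.1371
V₂ = 5.56 × 5.0815/2.1371 = 5.56 × 2.3778 = 13.2205 m/s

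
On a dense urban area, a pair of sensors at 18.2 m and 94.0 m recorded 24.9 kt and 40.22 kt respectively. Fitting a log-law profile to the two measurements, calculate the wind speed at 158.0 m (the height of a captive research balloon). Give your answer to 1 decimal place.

Log law: V ∝ ln(z/z₀). From the pair, with r = V₁/V₂ = 0.61909,
ln z₀ = (ln z₁ − r·ln z₂)/(1 − r) = (2.9014 − 0.61909×4.5433)/0.38091 = 0.2328 → z₀ = 1.262 m
V₃ = V₁ · ln(z₃/z₀)/ln(z₁/z₀) = 24.9 × 4.8298/2.6686 = 45.0655 kt

45.1 kt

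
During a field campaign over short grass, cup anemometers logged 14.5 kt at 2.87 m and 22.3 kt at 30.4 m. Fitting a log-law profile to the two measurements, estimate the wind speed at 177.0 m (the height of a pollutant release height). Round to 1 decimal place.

Log law: V ∝ ln(z/z₀). From the pair, with r = V₁/V₂ = 0.65022,
ln z₀ = (ln z₁ − r·ln z₂)/(1 − r) = (1.0543 − 0.65022×3.4144)/0.34978 = -3.3331 → z₀ = 0.03568 m
V₃ = V₁ · ln(z₃/z₀)/ln(z₁/z₀) = 14.5 × 8.5093/4.3874 = 28.1223 kt

28.1 kt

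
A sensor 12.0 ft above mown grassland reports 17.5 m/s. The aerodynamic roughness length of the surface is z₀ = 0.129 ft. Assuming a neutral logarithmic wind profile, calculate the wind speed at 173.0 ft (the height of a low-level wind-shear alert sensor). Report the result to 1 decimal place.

27.8 m/s

Log law: V(z) ∝ ln(z/z₀), so V₂/V₁ = ln(z₂/z₀) / ln(z₁/z₀).
ln(173.0/0.129) = 7.2012, ln(12.0/0.129) = 4.5328
V₂ = 17.5 × 7.2012/4.5328 = 17.5 × 1.5887 = 27.8019 m/s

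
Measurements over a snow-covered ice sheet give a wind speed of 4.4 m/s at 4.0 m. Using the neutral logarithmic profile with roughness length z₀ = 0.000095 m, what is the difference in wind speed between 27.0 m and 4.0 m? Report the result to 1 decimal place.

0.8 m/s

Log law: V₂ = V₁ · ln(z₂/z₀)/ln(z₁/z₀) = 4.4 × 12.5575/10.6479 = 5.1891 m/s
ΔV = 5.1891 − 4.4 = 0.7891 m/s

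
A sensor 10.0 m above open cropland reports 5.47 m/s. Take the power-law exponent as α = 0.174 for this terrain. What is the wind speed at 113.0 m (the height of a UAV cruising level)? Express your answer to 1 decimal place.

8.3 m/s

Power-law profile: V₂ = V₁ · (z₂/z₁)^α
V₂ = 5.47 × (113.0/10.0)^0.174 = 5.47 × (11.3000)^0.174
    = 5.47 × 1.5249 = 8.3411 m/s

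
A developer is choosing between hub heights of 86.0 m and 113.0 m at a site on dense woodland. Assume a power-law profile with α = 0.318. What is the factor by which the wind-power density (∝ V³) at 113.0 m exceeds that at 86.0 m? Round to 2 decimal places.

1.30

Speed ratio: V_B/V_A = (z_B/z_A)^α = (113.0/86.0)^0.318 = (1.3140)^0.318 = 1.09071
Power-density ratio: P_B/P_A = (V_B/V_A)³ = (1.09071)³ = 1.29755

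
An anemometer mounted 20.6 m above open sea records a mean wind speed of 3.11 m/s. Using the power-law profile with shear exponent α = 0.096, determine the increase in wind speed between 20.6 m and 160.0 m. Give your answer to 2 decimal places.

0.68 m/s

Power law: V₂ = V₁ · (z₂/z₁)^α = 3.11 × (7.7670)^0.096 = 3.7864 m/s
ΔV = 3.7864 − 3.11 = 0.6764 m/s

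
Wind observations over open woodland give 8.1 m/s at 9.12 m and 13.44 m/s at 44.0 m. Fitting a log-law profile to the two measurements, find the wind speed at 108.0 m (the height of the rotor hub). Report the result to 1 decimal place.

16.5 m/s

Log law: V ∝ ln(z/z₀). From the pair, with r = V₁/V₂ = 0.60268,
ln z₀ = (ln z₁ − r·ln z₂)/(1 − r) = (2.2105 − 0.60268×3.7842)/0.39732 = -0.1766 → z₀ = 0.8381 m
V₃ = V₁ · ln(z₃/z₀)/ln(z₁/z₀) = 8.1 × 4.8588/2.3871 = 16.4869 m/s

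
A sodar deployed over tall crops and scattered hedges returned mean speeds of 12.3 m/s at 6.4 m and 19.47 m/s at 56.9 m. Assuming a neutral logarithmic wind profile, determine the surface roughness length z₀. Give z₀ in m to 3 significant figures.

z₀ ≈ 0.151 m

Log law: V(z) ∝ ln(z/z₀). With r = V₁/V₂ = 12.3/19.47 = 0.63174,
r · ln(z₂/z₀) = ln(z₁/z₀) ⇒ ln z₀ = (ln z₁ − r·ln z₂)/(1 − r)
ln z₀ = (1.85630 − 0.63174×4.04130) / 0.36826 = -1.8920
z₀ = exp(-1.8920) = 0.1508 m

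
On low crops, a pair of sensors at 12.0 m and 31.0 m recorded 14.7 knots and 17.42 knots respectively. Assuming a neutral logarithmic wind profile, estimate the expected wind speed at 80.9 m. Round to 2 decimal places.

20.17 knots

Log law: V ∝ ln(z/z₀). From the pair, with r = V₁/V₂ = 0.84386,
ln z₀ = (ln z₁ − r·ln z₂)/(1 − r) = (2.4849 − 0.84386×3.4340)/0.15614 = -2.6443 → z₀ = 0.07105 m
V₃ = V₁ · ln(z₃/z₀)/ln(z₁/z₀) = 14.7 × 7.0375/5.1292 = 20.1691 knots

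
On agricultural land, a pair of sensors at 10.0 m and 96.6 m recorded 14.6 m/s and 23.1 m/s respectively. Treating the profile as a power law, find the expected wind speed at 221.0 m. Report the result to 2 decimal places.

First find α: α = ln(V₂/V₁)/ln(z₂/z₁) = ln(23.1/14.6)/ln(96.6/10.0) = 0.45881/2.26799 = 0.2023
Extrapolate from 96.6 m to 221.0 m: V₃ = 23.1 × (221.0/96.6)^0.2023 = 23.1 × 1.1822 = 27.3100 m/s

27.31 m/s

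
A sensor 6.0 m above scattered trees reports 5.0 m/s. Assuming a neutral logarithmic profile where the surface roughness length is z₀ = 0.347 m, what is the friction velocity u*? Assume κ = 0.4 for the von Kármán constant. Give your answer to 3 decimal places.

Log law: V(z) = (u*/κ) · ln(z/z₀) ⇒ u* = κ · V / ln(z/z₀)
u* = 0.4 × 5.0 / ln(6.0/0.347) = 0.4 × 5.0 / 2.8502
   = 2.0000 / 2.8502 = 0.7017 m/s

u* ≈ 0.702 m/s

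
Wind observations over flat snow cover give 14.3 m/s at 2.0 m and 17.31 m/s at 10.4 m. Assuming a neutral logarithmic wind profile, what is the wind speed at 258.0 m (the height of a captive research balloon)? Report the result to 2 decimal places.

23.17 m/s

Log law: V ∝ ln(z/z₀). From the pair, with r = V₁/V₂ = 0.82611,
ln z₀ = (ln z₁ − r·ln z₂)/(1 − r) = (0.6931 − 0.82611×2.3418)/0.17389 = -7.1394 → z₀ = 0.0007933 m
V₃ = V₁ · ln(z₃/z₀)/ln(z₁/z₀) = 14.3 × 12.6923/7.8325 = 23.1727 m/s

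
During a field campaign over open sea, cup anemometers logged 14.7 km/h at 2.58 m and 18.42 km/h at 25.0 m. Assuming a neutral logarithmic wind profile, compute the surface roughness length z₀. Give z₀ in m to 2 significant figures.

Log law: V(z) ∝ ln(z/z₀). With r = V₁/V₂ = 14.7/18.42 = 0.79805,
r · ln(z₂/z₀) = ln(z₁/z₀) ⇒ ln z₀ = (ln z₁ − r·ln z₂)/(1 − r)
ln z₀ = (0.94779 − 0.79805×3.21888) / 0.20195 = -8.0267
z₀ = exp(-8.0267) = 0.0003266 m

z₀ ≈ 0.00033 m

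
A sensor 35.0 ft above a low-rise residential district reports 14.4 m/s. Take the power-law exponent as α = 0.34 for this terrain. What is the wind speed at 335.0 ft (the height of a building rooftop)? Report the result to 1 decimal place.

Power-law profile: V₂ = V₁ · (z₂/z₁)^α
V₂ = 14.4 × (335.0/35.0)^0.34 = 14.4 × (9.5714)^0.34
    = 14.4 × 2.1554 = 31.0381 m/s

31.0 m/s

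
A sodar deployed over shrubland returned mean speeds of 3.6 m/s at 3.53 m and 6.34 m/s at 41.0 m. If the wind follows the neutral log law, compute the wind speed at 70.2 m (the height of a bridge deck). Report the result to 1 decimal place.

6.9 m/s

Log law: V ∝ ln(z/z₀). From the pair, with r = V₁/V₂ = 0.56782,
ln z₀ = (ln z₁ − r·ln z₂)/(1 − r) = (1.2613 − 0.56782×3.7136)/0.43218 = -1.9607 → z₀ = 0.1408 m
V₃ = V₁ · ln(z₃/z₀)/ln(z₁/z₀) = 3.6 × 6.2120/3.2220 = 6.9409 m/s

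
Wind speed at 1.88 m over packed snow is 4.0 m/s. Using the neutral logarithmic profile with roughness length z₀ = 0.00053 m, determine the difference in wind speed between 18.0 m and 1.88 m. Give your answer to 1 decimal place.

Log law: V₂ = V₁ · ln(z₂/z₀)/ln(z₁/z₀) = 4.0 × 10.4330/8.1739 = 5.1055 m/s
ΔV = 5.1055 − 4.0 = 1.1055 m/s

1.1 m/s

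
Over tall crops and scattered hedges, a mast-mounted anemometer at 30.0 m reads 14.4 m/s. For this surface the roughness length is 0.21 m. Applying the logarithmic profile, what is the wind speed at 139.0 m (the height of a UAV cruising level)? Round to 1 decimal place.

18.8 m/s

Log law: V(z) ∝ ln(z/z₀), so V₂/V₁ = ln(z₂/z₀) / ln(z₁/z₀).
ln(139.0/0.21) = 6.4951, ln(30.0/0.21) = 4.9618
V₂ = 14.4 × 6.4951/4.9618 = 14.4 × 1.3090 = 18.8498 m/s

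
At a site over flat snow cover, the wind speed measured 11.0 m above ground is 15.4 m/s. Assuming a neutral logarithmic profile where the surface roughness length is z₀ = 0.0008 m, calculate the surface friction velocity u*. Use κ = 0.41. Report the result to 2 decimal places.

Log law: V(z) = (u*/κ) · ln(z/z₀) ⇒ u* = κ · V / ln(z/z₀)
u* = 0.41 × 15.4 / ln(11.0/0.0008) = 0.41 × 15.4 / 9.5288
   = 6.3140 / 9.5288 = 0.6626 m/s

u* ≈ 0.66 m/s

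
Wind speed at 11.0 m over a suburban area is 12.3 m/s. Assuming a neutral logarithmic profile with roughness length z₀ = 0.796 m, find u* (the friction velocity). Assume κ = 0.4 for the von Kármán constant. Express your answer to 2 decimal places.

u* ≈ 1.87 m/s

Log law: V(z) = (u*/κ) · ln(z/z₀) ⇒ u* = κ · V / ln(z/z₀)
u* = 0.4 × 12.3 / ln(11.0/0.796) = 0.4 × 12.3 / 2.6261
   = 4.9200 / 2.6261 = 1.8735 m/s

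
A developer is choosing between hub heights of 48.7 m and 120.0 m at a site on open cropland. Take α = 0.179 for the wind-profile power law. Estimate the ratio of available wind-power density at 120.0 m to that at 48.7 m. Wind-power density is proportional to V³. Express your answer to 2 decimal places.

Speed ratio: V_B/V_A = (z_B/z_A)^α = (120.0/48.7)^0.179 = (2.4641)^0.179 = 1.17518
Power-density ratio: P_B/P_A = (V_B/V_A)³ = (1.17518)³ = 1.62300

1.62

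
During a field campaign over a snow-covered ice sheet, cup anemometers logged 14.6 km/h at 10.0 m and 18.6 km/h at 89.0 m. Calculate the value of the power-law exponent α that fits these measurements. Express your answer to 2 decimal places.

Power law: V₂/V₁ = (z₂/z₁)^α ⇒ α = ln(V₂/V₁) / ln(z₂/z₁)
α = ln(18.6/14.6) / ln(89.0/10.0) = ln(1.2740) / ln(8.9000)
  = 0.24214 / 2.18605 = 0.11077

α ≈ 0.11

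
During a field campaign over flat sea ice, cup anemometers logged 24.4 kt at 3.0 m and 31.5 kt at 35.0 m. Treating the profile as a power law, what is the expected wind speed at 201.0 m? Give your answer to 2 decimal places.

37.78 kt

First find α: α = ln(V₂/V₁)/ln(z₂/z₁) = ln(31.5/24.4)/ln(35.0/3.0) = 0.25540/2.45674 = 0.1040
Extrapolate from 35.0 m to 201.0 m: V₃ = 31.5 × (201.0/35.0)^0.1040 = 31.5 × 1.1993 = 37.7772 kt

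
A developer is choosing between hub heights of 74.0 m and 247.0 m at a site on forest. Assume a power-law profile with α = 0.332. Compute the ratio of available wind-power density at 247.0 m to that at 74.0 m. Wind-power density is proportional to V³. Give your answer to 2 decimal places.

3.32

Speed ratio: V_B/V_A = (z_B/z_A)^α = (247.0/74.0)^0.332 = (3.3378)^0.332 = 1.49207
Power-density ratio: P_B/P_A = (V_B/V_A)³ = (1.49207)³ = 3.32178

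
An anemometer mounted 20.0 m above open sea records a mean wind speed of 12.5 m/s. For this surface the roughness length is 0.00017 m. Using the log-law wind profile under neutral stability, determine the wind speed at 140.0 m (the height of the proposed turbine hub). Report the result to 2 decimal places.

14.58 m/s

Log law: V(z) ∝ ln(z/z₀), so V₂/V₁ = ln(z₂/z₀) / ln(z₁/z₀).
ln(140.0/0.00017) = 13.6214, ln(20.0/0.00017) = 11.6754
V₂ = 12.5 × 13.6214/11.6754 = 12.5 × 1.1667 = 14.5833 m/s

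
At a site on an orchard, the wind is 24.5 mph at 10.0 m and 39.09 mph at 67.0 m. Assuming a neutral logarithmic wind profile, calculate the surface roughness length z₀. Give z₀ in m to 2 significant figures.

Log law: V(z) ∝ ln(z/z₀). With r = V₁/V₂ = 24.5/39.09 = 0.62676,
r · ln(z₂/z₀) = ln(z₁/z₀) ⇒ ln z₀ = (ln z₁ − r·ln z₂)/(1 − r)
ln z₀ = (2.30259 − 0.62676×4.20469) / 0.37324 = -0.8915
z₀ = exp(-0.8915) = 0.4100 m

z₀ ≈ 0.41 m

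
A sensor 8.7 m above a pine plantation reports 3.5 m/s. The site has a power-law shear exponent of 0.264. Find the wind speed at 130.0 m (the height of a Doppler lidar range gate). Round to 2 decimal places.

7.15 m/s

Power-law profile: V₂ = V₁ · (z₂/z₁)^α
V₂ = 3.5 × (130.0/8.7)^0.264 = 3.5 × (14.9425)^0.264
    = 3.5 × 2.0420 = 7.1469 m/s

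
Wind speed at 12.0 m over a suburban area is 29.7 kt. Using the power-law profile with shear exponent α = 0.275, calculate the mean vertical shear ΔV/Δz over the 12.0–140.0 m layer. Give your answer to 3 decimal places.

0.224 kt/m

Power law: V₂ = V₁ · (z₂/z₁)^α = 29.7 × (11.6667)^0.275 = 58.3669 kt
ΔV/Δz = (58.3669 − 29.7)/(140.0 − 12.0) = 28.6669/128.0000 = 0.22396 kt/m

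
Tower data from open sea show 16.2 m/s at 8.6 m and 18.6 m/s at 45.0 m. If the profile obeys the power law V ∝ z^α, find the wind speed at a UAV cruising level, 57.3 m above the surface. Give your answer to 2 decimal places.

First find α: α = ln(V₂/V₁)/ln(z₂/z₁) = ln(18.6/16.2)/ln(45.0/8.6) = 0.13815/1.65490 = 0.0835
Extrapolate from 45.0 m to 57.3 m: V₃ = 18.6 × (57.3/45.0)^0.0835 = 18.6 × 1.0204 = 18.9790 m/s

18.98 m/s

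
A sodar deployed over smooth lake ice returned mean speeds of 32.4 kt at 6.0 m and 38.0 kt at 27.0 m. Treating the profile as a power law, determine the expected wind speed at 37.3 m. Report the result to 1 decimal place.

39.3 kt

First find α: α = ln(V₂/V₁)/ln(z₂/z₁) = ln(38.0/32.4)/ln(27.0/6.0) = 0.15943/1.50408 = 0.1060
Extrapolate from 27.0 m to 37.3 m: V₃ = 38.0 × (37.3/27.0)^0.1060 = 38.0 × 1.0348 = 39.3242 kt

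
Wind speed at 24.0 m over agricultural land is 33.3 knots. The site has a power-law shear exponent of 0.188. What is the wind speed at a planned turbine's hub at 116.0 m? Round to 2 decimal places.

Power-law profile: V₂ = V₁ · (z₂/z₁)^α
V₂ = 33.3 × (116.0/24.0)^0.188 = 33.3 × (4.8333)^0.188
    = 33.3 × 1.3447 = 44.7798 knots

44.78 knots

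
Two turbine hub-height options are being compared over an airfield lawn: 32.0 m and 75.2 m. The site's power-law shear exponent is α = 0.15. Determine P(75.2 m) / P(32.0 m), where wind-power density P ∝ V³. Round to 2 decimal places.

1.47

Speed ratio: V_B/V_A = (z_B/z_A)^α = (75.2/32.0)^0.15 = (2.3500)^0.15 = 1.13674
Power-density ratio: P_B/P_A = (V_B/V_A)³ = (1.13674)³ = 1.46886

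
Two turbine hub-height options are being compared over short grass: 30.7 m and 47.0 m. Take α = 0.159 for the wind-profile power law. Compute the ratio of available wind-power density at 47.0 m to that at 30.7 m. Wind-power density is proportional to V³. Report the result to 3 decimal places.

1.225

Speed ratio: V_B/V_A = (z_B/z_A)^α = (47.0/30.7)^0.159 = (1.5309)^0.159 = 1.07006
Power-density ratio: P_B/P_A = (V_B/V_A)³ = (1.07006)³ = 1.22525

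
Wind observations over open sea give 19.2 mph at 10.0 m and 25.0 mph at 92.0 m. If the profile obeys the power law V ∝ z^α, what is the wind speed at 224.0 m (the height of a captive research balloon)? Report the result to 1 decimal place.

First find α: α = ln(V₂/V₁)/ln(z₂/z₁) = ln(25.0/19.2)/ln(92.0/10.0) = 0.26397/2.21920 = 0.1189
Extrapolate from 92.0 m to 224.0 m: V₃ = 25.0 × (224.0/92.0)^0.1189 = 25.0 × 1.1116 = 27.7912 mph

27.8 mph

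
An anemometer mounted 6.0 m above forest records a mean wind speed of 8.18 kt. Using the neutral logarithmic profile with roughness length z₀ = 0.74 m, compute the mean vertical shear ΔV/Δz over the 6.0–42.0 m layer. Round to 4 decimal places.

0.2113 kt/m

Log law: V₂ = V₁ · ln(z₂/z₀)/ln(z₁/z₀) = 8.18 × 4.0388/2.0929 = 15.7856 kt
ΔV/Δz = (15.7856 − 8.18)/(42.0 − 6.0) = 7.6056/36.0000 = 0.21127 kt/m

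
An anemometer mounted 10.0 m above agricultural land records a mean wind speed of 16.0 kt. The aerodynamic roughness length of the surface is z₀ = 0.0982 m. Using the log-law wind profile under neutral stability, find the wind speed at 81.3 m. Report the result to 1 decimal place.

23.3 kt

Log law: V(z) ∝ ln(z/z₀), so V₂/V₁ = ln(z₂/z₀) / ln(z₁/z₀).
ln(81.3/0.0982) = 6.7189, ln(10.0/0.0982) = 4.6233
V₂ = 16.0 × 6.7189/4.6233 = 16.0 × 1.4533 = 23.2521 kt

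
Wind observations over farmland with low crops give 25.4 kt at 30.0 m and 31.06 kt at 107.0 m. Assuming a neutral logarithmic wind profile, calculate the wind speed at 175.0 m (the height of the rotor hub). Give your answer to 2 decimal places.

Log law: V ∝ ln(z/z₀). From the pair, with r = V₁/V₂ = 0.81777,
ln z₀ = (ln z₁ − r·ln z₂)/(1 − r) = (3.4012 − 0.81777×4.6728)/0.18223 = -2.3054 → z₀ = 0.09972 m
V₃ = V₁ · ln(z₃/z₀)/ln(z₁/z₀) = 25.4 × 7.4702/5.7066 = 33.2497 kt

33.25 kt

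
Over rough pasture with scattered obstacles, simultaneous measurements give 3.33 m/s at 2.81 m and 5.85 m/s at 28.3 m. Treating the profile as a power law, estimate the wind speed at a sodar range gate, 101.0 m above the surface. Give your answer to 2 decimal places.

7.98 m/s

First find α: α = ln(V₂/V₁)/ln(z₂/z₁) = ln(5.85/3.33)/ln(28.3/2.81) = 0.56347/2.30968 = 0.2440
Extrapolate from 28.3 m to 101.0 m: V₃ = 5.85 × (101.0/28.3)^0.2440 = 5.85 × 1.3639 = 7.9791 m/s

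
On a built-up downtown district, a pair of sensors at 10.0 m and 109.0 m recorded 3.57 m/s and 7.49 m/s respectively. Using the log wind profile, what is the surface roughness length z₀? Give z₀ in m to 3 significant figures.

Log law: V(z) ∝ ln(z/z₀). With r = V₁/V₂ = 3.57/7.49 = 0.47664,
r · ln(z₂/z₀) = ln(z₁/z₀) ⇒ ln z₀ = (ln z₁ − r·ln z₂)/(1 − r)
ln z₀ = (2.30259 − 0.47664×4.69135) / 0.52336 = 0.1271
z₀ = exp(0.1271) = 1.136 m

z₀ ≈ 1.14 m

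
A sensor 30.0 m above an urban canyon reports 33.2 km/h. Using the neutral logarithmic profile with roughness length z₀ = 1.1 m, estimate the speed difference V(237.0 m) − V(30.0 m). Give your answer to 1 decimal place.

Log law: V₂ = V₁ · ln(z₂/z₀)/ln(z₁/z₀) = 33.2 × 5.3727/3.3059 = 53.9569 km/h
ΔV = 53.9569 − 33.2 = 20.7569 km/h

20.8 km/h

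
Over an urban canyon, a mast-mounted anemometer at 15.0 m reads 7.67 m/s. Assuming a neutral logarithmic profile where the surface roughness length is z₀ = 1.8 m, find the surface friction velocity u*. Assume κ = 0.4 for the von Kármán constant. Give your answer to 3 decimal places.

Log law: V(z) = (u*/κ) · ln(z/z₀) ⇒ u* = κ · V / ln(z/z₀)
u* = 0.4 × 7.67 / ln(15.0/1.8) = 0.4 × 7.67 / 2.1203
   = 3.0680 / 2.1203 = 1.4470 m/s

u* ≈ 1.447 m/s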